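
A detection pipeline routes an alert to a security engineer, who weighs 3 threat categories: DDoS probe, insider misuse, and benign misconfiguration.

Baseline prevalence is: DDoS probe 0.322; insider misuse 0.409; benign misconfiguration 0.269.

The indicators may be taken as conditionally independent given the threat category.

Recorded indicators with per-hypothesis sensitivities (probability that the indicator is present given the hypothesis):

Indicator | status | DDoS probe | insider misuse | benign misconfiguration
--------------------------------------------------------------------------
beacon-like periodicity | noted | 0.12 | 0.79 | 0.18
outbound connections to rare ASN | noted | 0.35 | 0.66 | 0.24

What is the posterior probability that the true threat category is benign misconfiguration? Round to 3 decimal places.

0.049

By Bayes' rule with conditional independence, the unnormalized weight for each hypothesis is prior × ∏ likelihoods:
  DDoS probe: 0.322 × 0.12 × 0.35 = 0.013524
  insider misuse: 0.409 × 0.79 × 0.66 = 0.21325
  benign misconfiguration: 0.269 × 0.18 × 0.24 = 0.011621
Marginal likelihood of the evidence = 0.2384.
P(benign misconfiguration | evidence) = 0.011621 / 0.2384 ≈ 0.049.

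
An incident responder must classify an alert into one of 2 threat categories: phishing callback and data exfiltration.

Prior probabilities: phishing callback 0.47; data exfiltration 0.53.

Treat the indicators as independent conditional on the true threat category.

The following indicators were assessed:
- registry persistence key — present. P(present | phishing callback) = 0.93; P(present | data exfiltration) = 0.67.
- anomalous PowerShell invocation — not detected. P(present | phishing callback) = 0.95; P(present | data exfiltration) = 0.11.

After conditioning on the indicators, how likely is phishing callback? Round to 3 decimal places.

For each hypothesis, the unnormalized posterior weight is prior × product of the indicator likelihoods (using 1 − P(present | H) for each absent indicator):
  phishing callback: 0.47 × 0.93 × (1 − 0.95) = 0.021855
  data exfiltration: 0.53 × 0.67 × (1 − 0.11) = 0.31604
The unnormalized weights sum to 0.33789.
P(phishing callback | evidence) = 0.021855 / 0.33789 ≈ 0.065.

0.065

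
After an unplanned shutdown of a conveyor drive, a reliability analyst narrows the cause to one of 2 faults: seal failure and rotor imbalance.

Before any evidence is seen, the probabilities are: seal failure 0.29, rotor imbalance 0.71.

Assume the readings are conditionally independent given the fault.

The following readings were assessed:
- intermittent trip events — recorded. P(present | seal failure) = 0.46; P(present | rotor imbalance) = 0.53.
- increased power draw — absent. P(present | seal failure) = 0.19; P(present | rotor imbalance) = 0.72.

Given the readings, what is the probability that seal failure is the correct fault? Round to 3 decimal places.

0.506

By Bayes' rule with conditional independence, the unnormalized weight for each hypothesis is prior × ∏ likelihoods (using 1 − P(present | H) for each absent reading):
  seal failure: 0.29 × 0.46 × (1 − 0.19) = 0.10805
  rotor imbalance: 0.71 × 0.53 × (1 − 0.72) = 0.10536
The unnormalized weights sum to 0.21342.
P(seal failure | evidence) = 0.10805 / 0.21342 ≈ 0.506.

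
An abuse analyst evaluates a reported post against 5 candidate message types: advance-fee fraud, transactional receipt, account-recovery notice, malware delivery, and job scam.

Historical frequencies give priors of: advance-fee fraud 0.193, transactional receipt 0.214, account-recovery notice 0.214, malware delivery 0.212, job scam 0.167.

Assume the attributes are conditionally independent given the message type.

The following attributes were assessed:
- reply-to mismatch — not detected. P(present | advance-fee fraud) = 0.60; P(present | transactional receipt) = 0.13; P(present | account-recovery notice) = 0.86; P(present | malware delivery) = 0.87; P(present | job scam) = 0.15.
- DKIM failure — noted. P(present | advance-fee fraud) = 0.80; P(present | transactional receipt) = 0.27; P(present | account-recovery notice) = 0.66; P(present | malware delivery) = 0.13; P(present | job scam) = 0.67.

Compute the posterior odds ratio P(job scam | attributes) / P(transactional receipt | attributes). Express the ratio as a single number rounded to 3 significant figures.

Posterior odds equal prior odds times the likelihood ratio; only the two competing hypotheses matter (using 1 − P(present | H) for each absent attribute).
  job scam: 0.167 × (1 − 0.15) × 0.67 = 0.095106
  transactional receipt: 0.214 × (1 − 0.13) × 0.27 = 0.050269
Odds(job scam : transactional receipt) = 0.095106 / 0.050269 ≈ 1.89.

1.89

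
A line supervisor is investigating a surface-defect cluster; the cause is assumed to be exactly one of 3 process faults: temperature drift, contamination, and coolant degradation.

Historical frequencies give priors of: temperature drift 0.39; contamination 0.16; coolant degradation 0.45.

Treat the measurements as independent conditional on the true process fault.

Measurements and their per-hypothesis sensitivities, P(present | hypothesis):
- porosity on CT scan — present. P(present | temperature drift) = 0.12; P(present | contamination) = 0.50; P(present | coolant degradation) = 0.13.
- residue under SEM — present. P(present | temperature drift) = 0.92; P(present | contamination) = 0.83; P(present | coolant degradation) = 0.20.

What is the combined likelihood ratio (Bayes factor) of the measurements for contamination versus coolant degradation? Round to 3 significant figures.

16.0

Take the product of per-measurement likelihoods under each hypothesis, then divide.
  contamination: 0.50 × 0.83 = 0.415
  coolant degradation: 0.13 × 0.20 = 0.026
Bayes factor = 0.415 / 0.026 ≈ 16.0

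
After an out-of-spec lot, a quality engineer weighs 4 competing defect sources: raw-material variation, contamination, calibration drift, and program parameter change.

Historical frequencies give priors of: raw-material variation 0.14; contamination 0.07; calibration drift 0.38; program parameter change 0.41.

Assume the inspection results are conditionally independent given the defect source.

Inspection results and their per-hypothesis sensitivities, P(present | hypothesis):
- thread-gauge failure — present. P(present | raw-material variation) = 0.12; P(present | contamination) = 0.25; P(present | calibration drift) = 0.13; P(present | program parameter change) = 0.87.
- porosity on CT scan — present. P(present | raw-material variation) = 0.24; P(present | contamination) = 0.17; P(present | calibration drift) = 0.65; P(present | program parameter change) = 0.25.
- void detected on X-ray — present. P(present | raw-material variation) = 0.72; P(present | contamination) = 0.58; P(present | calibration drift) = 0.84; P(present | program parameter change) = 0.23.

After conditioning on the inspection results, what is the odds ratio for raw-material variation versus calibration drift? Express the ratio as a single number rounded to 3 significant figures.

Posterior odds equal prior odds times the likelihood ratio; only the two competing hypotheses matter.
  raw-material variation: 0.14 × 0.12 × 0.24 × 0.72 = 0.002903
  calibration drift: 0.38 × 0.13 × 0.65 × 0.84 = 0.026972
Odds(raw-material variation : calibration drift) = 0.002903 / 0.026972 ≈ 0.108.

0.108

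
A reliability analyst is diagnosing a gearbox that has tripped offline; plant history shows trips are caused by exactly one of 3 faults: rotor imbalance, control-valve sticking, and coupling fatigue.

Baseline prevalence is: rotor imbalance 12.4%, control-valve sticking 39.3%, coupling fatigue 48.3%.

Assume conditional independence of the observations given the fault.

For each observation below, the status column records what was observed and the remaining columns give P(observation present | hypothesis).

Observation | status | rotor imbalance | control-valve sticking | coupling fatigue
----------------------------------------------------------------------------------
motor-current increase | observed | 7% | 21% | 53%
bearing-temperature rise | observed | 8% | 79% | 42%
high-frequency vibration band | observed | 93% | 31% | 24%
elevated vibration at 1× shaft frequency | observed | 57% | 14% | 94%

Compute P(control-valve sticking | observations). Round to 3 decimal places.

For each hypothesis, the unnormalized posterior weight is prior × product of the observation likelihoods:
  rotor imbalance: 0.124 × 0.07 × 0.08 × 0.93 × 0.57 = 0.0003681
  control-valve sticking: 0.393 × 0.21 × 0.79 × 0.31 × 0.14 = 0.0028296
  coupling fatigue: 0.483 × 0.53 × 0.42 × 0.24 × 0.94 = 0.024256
The unnormalized weights sum to 0.027453.
P(control-valve sticking | evidence) = 0.0028296 / 0.027453 ≈ 0.103.

0.103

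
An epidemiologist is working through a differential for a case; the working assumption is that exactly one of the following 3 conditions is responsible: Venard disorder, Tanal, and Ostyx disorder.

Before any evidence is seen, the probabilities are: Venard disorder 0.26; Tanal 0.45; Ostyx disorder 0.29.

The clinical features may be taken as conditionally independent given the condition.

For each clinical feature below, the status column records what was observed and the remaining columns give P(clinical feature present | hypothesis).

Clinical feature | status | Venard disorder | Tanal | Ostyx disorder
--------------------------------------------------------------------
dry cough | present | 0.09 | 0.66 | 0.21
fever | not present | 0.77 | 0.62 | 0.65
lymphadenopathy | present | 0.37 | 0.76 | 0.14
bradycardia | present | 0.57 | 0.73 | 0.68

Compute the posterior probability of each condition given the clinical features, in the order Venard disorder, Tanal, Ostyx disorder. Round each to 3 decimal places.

By Bayes' rule with conditional independence, the unnormalized weight for each hypothesis is prior × ∏ likelihoods (using 1 − P(present | H) for each absent clinical feature):
  Venard disorder: 0.26 × 0.09 × (1 − 0.77) × 0.37 × 0.57 = 0.0011351
  Tanal: 0.45 × 0.66 × (1 − 0.62) × 0.76 × 0.73 = 0.062615
  Ostyx disorder: 0.29 × 0.21 × (1 − 0.65) × 0.14 × 0.68 = 0.0020292
Normalizing constant Z = 0.0011351 + 0.062615 + 0.0020292 = 0.065779.
P(Venard disorder | evidence) = 0.0011351 / 0.065779 ≈ 0.017
P(Tanal | evidence) = 0.062615 / 0.065779 ≈ 0.952
P(Ostyx disorder | evidence) = 0.0020292 / 0.065779 ≈ 0.031

0.017, 0.952, 0.031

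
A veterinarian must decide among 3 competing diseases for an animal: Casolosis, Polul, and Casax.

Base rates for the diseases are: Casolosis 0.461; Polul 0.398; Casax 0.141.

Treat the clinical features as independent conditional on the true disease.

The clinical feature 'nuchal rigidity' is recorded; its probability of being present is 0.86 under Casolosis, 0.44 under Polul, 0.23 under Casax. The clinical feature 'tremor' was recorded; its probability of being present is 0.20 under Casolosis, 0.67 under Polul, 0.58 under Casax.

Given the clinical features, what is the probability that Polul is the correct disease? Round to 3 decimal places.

0.545

Multiply each prior by the joint likelihood of the clinical feature pattern:
  Casolosis: 0.461 × 0.86 × 0.20 = 0.079292
  Polul: 0.398 × 0.44 × 0.67 = 0.11733
  Casax: 0.141 × 0.23 × 0.58 = 0.018809
Normalizing constant Z = 0.079292 + 0.11733 + 0.018809 = 0.21543.
P(Polul | evidence) = 0.11733 / 0.21543 ≈ 0.545.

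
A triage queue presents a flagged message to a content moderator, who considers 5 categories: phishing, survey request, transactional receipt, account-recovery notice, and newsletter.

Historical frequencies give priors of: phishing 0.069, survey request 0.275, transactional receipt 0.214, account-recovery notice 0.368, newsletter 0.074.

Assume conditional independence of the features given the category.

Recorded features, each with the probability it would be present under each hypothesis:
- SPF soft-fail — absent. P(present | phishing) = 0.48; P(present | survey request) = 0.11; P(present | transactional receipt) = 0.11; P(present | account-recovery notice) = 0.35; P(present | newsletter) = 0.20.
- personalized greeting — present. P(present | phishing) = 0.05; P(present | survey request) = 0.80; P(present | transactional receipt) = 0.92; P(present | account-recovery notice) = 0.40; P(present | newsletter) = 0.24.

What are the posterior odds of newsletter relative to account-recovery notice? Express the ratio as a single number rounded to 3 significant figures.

0.148

Posterior odds equal prior odds times the likelihood ratio; only the two competing hypotheses matter (using 1 − P(present | H) for each absent feature).
  newsletter: 0.074 × (1 − 0.20) × 0.24 = 0.014208
  account-recovery notice: 0.368 × (1 − 0.35) × 0.40 = 0.09568
Posterior odds = 0.014208 / 0.09568 ≈ 0.148.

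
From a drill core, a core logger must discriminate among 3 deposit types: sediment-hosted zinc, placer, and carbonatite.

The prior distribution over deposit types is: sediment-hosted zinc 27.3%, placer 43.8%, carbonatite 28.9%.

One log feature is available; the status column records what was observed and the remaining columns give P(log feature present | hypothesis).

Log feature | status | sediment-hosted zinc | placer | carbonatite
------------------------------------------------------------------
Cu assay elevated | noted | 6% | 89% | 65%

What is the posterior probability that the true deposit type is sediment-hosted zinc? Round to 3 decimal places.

0.028

Multiply each prior by the likelihood of the log feature:
  sediment-hosted zinc: 0.273 × 0.06 = 0.01638
  placer: 0.438 × 0.89 = 0.38982
  carbonatite: 0.289 × 0.65 = 0.18785
Normalizing constant Z = 0.01638 + 0.38982 + 0.18785 = 0.59405.
P(sediment-hosted zinc | evidence) = 0.01638 / 0.59405 ≈ 0.028.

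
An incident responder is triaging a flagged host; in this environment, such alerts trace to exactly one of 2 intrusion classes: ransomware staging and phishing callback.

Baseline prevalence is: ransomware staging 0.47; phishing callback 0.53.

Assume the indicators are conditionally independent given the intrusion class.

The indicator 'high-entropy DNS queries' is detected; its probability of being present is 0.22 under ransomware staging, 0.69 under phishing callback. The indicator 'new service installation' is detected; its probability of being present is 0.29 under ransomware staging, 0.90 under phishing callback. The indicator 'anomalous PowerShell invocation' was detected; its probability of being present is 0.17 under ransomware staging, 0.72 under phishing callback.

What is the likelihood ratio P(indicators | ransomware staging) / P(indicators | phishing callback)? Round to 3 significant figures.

0.0243

Take the product of per-indicator likelihoods under each hypothesis, then divide.
  ransomware staging: 0.22 × 0.29 × 0.17 = 0.010846
  phishing callback: 0.69 × 0.90 × 0.72 = 0.44712
Bayes factor = 0.010846 / 0.44712 ≈ 0.0243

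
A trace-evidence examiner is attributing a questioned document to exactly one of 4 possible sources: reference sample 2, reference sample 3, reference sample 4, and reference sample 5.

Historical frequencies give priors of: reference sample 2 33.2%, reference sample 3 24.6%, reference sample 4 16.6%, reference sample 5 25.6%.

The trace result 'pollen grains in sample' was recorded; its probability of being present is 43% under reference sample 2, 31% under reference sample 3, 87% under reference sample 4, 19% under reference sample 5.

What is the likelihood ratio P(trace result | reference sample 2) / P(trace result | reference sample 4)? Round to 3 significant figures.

0.494

Likelihood of this trace result under each hypothesis:
  reference sample 2: 0.43
  reference sample 4: 0.87
Bayes factor = 0.43 / 0.87 ≈ 0.494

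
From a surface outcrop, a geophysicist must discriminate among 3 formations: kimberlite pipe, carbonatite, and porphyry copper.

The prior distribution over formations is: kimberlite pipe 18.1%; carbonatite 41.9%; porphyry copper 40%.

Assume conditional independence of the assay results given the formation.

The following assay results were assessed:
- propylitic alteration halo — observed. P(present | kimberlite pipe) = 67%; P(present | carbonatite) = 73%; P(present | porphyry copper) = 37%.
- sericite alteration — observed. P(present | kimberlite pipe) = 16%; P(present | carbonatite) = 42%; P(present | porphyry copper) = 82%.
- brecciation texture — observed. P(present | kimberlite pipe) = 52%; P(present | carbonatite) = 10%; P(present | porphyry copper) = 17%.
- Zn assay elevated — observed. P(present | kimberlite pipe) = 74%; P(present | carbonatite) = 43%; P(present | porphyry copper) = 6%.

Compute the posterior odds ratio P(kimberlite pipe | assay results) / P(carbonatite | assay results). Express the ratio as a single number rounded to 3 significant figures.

1.35

Unnormalized posterior weight (prior times the assay result likelihoods) for each of the two hypotheses:
  kimberlite pipe: 0.181 × 0.67 × 0.16 × 0.52 × 0.74 = 0.0074664
  carbonatite: 0.419 × 0.73 × 0.42 × 0.10 × 0.43 = 0.005524
Posterior odds = 0.0074664 / 0.005524 ≈ 1.35.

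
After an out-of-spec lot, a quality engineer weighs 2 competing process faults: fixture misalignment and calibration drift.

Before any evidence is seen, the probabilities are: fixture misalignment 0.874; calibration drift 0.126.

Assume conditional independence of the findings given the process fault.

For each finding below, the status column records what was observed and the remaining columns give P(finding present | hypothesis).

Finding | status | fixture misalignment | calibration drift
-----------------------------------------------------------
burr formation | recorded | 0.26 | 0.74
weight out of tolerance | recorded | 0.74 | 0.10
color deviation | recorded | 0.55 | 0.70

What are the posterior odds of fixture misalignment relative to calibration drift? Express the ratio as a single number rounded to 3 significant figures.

Posterior odds equal prior odds times the likelihood ratio; only the two competing hypotheses matter.
  fixture misalignment: 0.874 × 0.26 × 0.74 × 0.55 = 0.092487
  calibration drift: 0.126 × 0.74 × 0.10 × 0.70 = 0.0065268
Posterior odds = 0.092487 / 0.0065268 ≈ 14.2.

14.2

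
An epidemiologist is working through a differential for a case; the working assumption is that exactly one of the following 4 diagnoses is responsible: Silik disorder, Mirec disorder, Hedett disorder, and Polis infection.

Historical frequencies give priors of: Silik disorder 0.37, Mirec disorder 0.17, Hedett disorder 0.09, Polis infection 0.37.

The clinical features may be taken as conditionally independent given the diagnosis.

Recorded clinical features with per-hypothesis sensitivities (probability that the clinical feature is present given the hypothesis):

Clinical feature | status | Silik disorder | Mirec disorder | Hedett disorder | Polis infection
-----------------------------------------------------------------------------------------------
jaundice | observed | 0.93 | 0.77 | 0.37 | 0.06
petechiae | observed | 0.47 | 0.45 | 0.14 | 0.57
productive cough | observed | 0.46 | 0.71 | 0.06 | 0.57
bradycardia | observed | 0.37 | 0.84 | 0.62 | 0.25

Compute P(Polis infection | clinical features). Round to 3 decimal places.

By Bayes' rule with conditional independence, the unnormalized weight for each hypothesis is prior × ∏ likelihoods:
  Silik disorder: 0.37 × 0.93 × 0.47 × 0.46 × 0.37 = 0.027526
  Mirec disorder: 0.17 × 0.77 × 0.45 × 0.71 × 0.84 = 0.035131
  Hedett disorder: 0.09 × 0.37 × 0.14 × 0.06 × 0.62 = 0.00017343
  Polis infection: 0.37 × 0.06 × 0.57 × 0.57 × 0.25 = 0.0018032
The unnormalized weights sum to 0.064633.
P(Polis infection | evidence) = 0.0018032 / 0.064633 ≈ 0.028.

0.028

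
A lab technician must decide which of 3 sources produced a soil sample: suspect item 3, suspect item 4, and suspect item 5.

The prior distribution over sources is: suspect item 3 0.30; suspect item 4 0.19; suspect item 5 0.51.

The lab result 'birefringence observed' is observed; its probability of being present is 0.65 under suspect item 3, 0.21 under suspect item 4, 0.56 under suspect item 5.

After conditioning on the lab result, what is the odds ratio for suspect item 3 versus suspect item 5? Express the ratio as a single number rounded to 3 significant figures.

0.683

Posterior odds equal prior odds times the likelihood ratio; only the two competing hypotheses matter.
  suspect item 3: 0.30 × 0.65 = 0.195
  suspect item 5: 0.51 × 0.56 = 0.2856
Posterior odds = 0.195 / 0.2856 ≈ 0.683.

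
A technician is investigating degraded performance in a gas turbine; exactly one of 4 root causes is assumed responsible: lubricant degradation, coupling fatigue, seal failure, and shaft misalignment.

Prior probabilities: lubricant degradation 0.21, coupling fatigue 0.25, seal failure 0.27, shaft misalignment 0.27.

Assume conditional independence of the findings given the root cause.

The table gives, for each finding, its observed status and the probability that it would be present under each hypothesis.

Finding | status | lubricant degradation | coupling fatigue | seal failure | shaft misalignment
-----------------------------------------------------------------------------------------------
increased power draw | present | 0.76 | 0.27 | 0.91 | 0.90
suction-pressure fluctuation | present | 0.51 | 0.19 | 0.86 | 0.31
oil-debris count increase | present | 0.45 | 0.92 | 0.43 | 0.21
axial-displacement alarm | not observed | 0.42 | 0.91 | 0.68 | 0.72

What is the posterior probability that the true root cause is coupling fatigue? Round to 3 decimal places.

By Bayes' rule with conditional independence, the unnormalized weight for each hypothesis is prior × ∏ likelihoods (using 1 − P(present | H) for each absent finding):
  lubricant degradation: 0.21 × 0.76 × 0.51 × 0.45 × (1 − 0.42) = 0.021244
  coupling fatigue: 0.25 × 0.27 × 0.19 × 0.92 × (1 − 0.91) = 0.0010619
  seal failure: 0.27 × 0.91 × 0.86 × 0.43 × (1 − 0.68) = 0.029075
  shaft misalignment: 0.27 × 0.90 × 0.31 × 0.21 × (1 − 0.72) = 0.0044294
The unnormalized weights sum to 0.055811.
P(coupling fatigue | evidence) = 0.0010619 / 0.055811 ≈ 0.019.

0.019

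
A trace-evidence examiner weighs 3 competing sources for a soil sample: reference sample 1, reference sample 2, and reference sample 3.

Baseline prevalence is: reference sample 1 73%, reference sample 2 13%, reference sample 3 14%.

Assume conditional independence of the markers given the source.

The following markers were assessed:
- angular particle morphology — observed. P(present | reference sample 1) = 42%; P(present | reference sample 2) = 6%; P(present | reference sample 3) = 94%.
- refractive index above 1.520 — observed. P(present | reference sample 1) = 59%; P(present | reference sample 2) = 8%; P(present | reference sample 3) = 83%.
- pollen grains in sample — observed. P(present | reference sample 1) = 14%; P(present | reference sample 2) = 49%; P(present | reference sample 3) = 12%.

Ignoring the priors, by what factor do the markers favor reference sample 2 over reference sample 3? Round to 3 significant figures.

Joint likelihood of the marker pattern under each hypothesis:
  reference sample 2: 0.06 × 0.08 × 0.49 = 0.002352
  reference sample 3: 0.94 × 0.83 × 0.12 = 0.093624
Bayes factor = 0.002352 / 0.093624 ≈ 0.0251

0.0251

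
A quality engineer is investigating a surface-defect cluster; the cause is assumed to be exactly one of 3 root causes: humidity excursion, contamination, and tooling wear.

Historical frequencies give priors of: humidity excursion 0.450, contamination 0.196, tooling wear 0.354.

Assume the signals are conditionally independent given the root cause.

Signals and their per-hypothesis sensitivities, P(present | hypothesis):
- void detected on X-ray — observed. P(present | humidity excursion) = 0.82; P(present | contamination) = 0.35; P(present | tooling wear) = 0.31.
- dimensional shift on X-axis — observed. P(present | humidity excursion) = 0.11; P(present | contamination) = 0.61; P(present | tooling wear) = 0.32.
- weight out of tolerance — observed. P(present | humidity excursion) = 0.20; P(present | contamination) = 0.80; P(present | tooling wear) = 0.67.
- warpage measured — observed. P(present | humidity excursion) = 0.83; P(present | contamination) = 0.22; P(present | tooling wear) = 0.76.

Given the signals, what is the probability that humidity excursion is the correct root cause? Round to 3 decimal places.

For each hypothesis, the unnormalized posterior weight is prior × product of the signal likelihoods:
  humidity excursion: 0.450 × 0.82 × 0.11 × 0.20 × 0.83 = 0.0067379
  contamination: 0.196 × 0.35 × 0.61 × 0.80 × 0.22 = 0.0073649
  tooling wear: 0.354 × 0.31 × 0.32 × 0.67 × 0.76 = 0.017881
Marginal likelihood of the evidence = 0.031984.
P(humidity excursion | evidence) = 0.0067379 / 0.031984 ≈ 0.211.

0.211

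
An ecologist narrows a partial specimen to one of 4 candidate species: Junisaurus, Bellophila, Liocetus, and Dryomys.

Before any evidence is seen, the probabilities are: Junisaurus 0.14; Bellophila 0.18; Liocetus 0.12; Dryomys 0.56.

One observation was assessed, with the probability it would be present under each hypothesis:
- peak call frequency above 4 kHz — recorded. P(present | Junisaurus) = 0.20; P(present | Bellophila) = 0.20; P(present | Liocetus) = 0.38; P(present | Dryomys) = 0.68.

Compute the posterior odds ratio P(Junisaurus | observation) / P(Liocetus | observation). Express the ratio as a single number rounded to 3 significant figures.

0.614

Unnormalized posterior weight (prior times the observation likelihood) for each of the two hypotheses:
  Junisaurus: 0.14 × 0.20 = 0.028
  Liocetus: 0.12 × 0.38 = 0.0456
Odds(Junisaurus : Liocetus) = 0.028 / 0.0456 ≈ 0.614.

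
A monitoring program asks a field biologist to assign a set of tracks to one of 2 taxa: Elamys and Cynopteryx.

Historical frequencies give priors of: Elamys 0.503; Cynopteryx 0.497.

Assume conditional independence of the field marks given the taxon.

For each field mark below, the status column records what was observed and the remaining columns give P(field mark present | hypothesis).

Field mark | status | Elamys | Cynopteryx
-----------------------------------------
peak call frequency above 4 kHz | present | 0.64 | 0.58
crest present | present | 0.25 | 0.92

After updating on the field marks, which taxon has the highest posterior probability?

Multiply each prior by the joint likelihood of the field mark pattern:
  Elamys: 0.503 × 0.64 × 0.25 = 0.08048
  Cynopteryx: 0.497 × 0.58 × 0.92 = 0.2652
The unnormalized weights sum to 0.34568.
P(Elamys | evidence) ≈ 0.08048 / 0.34568 ≈ 0.233
P(Cynopteryx | evidence) ≈ 0.2652 / 0.34568 ≈ 0.767
The largest is 0.767, so Cynopteryx is most probable.

Cynopteryx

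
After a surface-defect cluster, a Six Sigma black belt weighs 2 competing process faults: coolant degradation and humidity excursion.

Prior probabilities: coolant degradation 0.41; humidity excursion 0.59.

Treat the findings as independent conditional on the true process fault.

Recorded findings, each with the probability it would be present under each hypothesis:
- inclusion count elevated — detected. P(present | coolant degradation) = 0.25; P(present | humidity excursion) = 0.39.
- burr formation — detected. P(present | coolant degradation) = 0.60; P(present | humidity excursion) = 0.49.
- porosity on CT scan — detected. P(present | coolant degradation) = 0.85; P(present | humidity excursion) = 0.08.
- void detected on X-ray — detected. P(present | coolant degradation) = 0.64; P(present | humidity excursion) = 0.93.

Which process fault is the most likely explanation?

coolant degradation

For each hypothesis, the unnormalized posterior weight is prior × product of the finding likelihoods:
  coolant degradation: 0.41 × 0.25 × 0.60 × 0.85 × 0.64 = 0.033456
  humidity excursion: 0.59 × 0.39 × 0.49 × 0.08 × 0.93 = 0.0083885
Marginal likelihood of the evidence = 0.041845.
P(coolant degradation | evidence) ≈ 0.033456 / 0.041845 ≈ 0.800
P(humidity excursion | evidence) ≈ 0.0083885 / 0.041845 ≈ 0.200
The largest is 0.800, so coolant degradation is most probable.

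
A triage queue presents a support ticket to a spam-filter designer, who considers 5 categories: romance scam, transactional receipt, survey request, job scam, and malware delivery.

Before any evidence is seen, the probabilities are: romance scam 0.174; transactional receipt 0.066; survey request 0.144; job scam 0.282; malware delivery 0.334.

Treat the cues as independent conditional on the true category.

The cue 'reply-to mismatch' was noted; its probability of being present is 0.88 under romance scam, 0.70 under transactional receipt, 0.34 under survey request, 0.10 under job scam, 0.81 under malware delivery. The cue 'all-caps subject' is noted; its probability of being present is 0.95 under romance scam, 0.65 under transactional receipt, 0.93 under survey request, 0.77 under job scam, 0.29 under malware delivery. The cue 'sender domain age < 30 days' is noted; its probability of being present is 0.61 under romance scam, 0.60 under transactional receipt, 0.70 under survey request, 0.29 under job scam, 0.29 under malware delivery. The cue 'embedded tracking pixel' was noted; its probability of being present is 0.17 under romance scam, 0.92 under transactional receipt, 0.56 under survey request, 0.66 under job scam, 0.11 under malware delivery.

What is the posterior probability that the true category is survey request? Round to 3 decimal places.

For each hypothesis, the unnormalized posterior weight is prior × product of the cue likelihoods:
  romance scam: 0.174 × 0.88 × 0.95 × 0.61 × 0.17 = 0.015085
  transactional receipt: 0.066 × 0.70 × 0.65 × 0.60 × 0.92 = 0.016577
  survey request: 0.144 × 0.34 × 0.93 × 0.70 × 0.56 = 0.017849
  job scam: 0.282 × 0.10 × 0.77 × 0.29 × 0.66 = 0.0041561
  malware delivery: 0.334 × 0.81 × 0.29 × 0.29 × 0.11 = 0.0025028
The unnormalized weights sum to 0.056169.
P(survey request | evidence) = 0.017849 / 0.056169 ≈ 0.318.

0.318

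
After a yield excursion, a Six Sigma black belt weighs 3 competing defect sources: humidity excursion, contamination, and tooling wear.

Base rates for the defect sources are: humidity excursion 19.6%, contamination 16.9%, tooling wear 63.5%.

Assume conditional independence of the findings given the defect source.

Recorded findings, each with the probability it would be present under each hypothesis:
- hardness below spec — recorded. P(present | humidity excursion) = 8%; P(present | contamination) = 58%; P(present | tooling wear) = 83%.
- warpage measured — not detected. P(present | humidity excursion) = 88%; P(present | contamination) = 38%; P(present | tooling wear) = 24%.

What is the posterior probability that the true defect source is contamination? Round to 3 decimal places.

0.131

For each hypothesis, the unnormalized posterior weight is prior × product of the finding likelihoods (using 1 − P(present | H) for each absent finding):
  humidity excursion: 0.196 × 0.08 × (1 − 0.88) = 0.0018816
  contamination: 0.169 × 0.58 × (1 − 0.38) = 0.060772
  tooling wear: 0.635 × 0.83 × (1 − 0.24) = 0.40056
The unnormalized weights sum to 0.46321.
P(contamination | evidence) = 0.060772 / 0.46321 ≈ 0.131.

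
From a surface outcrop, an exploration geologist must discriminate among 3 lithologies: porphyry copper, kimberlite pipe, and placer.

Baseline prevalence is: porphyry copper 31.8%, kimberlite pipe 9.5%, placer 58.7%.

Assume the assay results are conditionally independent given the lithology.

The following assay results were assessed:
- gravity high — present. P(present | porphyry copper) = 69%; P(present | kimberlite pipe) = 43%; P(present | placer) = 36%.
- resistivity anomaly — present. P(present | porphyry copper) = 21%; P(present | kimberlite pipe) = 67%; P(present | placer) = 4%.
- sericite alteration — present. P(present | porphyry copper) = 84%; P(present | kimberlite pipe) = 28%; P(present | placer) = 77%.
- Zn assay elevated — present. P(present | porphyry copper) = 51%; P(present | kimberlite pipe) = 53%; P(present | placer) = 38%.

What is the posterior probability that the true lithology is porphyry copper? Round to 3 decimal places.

0.751

By Bayes' rule with conditional independence, the unnormalized weight for each hypothesis is prior × ∏ likelihoods:
  porphyry copper: 0.318 × 0.69 × 0.21 × 0.84 × 0.51 = 0.01974
  kimberlite pipe: 0.095 × 0.43 × 0.67 × 0.28 × 0.53 = 0.0040616
  placer: 0.587 × 0.36 × 0.04 × 0.77 × 0.38 = 0.0024733
The unnormalized weights sum to 0.026275.
P(porphyry copper | evidence) = 0.01974 / 0.026275 ≈ 0.751.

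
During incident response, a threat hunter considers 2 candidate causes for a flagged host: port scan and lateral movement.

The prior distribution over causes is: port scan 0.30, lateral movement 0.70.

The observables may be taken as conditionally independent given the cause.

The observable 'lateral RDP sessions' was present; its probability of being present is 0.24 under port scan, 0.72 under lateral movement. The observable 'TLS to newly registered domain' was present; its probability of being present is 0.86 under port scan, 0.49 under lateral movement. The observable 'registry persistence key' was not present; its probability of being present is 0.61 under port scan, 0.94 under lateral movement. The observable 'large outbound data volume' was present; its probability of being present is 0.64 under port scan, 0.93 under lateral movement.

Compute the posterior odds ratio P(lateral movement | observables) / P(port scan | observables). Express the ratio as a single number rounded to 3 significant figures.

Posterior odds equal prior odds times the likelihood ratio; only the two competing hypotheses matter (using 1 − P(present | H) for each absent observable).
  lateral movement: 0.70 × 0.72 × 0.49 × (1 − 0.94) × 0.93 = 0.01378
  port scan: 0.30 × 0.24 × 0.86 × (1 − 0.61) × 0.64 = 0.015455
Odds(lateral movement : port scan) = 0.01378 / 0.015455 ≈ 0.892.

0.892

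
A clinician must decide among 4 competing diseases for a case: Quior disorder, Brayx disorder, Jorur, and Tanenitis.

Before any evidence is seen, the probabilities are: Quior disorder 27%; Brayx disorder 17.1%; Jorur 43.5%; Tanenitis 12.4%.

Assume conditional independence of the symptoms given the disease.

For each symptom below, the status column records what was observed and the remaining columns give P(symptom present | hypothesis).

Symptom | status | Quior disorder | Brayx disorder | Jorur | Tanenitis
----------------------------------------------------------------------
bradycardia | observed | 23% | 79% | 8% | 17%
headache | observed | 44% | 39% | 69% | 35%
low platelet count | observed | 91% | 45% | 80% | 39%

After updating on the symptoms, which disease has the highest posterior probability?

Multiply each prior by the joint likelihood of the symptom pattern:
  Quior disorder: 0.270 × 0.23 × 0.44 × 0.91 = 0.024865
  Brayx disorder: 0.171 × 0.79 × 0.39 × 0.45 = 0.023708
  Jorur: 0.435 × 0.08 × 0.69 × 0.80 = 0.01921
  Tanenitis: 0.124 × 0.17 × 0.35 × 0.39 = 0.0028774
Marginal likelihood of the evidence = 0.07066.
P(Quior disorder | evidence) ≈ 0.024865 / 0.07066 ≈ 0.352
P(Brayx disorder | evidence) ≈ 0.023708 / 0.07066 ≈ 0.336
P(Jorur | evidence) ≈ 0.01921 / 0.07066 ≈ 0.272
P(Tanenitis | evidence) ≈ 0.0028774 / 0.07066 ≈ 0.041
The largest is 0.352, so Quior disorder is most probable.

Quior disorder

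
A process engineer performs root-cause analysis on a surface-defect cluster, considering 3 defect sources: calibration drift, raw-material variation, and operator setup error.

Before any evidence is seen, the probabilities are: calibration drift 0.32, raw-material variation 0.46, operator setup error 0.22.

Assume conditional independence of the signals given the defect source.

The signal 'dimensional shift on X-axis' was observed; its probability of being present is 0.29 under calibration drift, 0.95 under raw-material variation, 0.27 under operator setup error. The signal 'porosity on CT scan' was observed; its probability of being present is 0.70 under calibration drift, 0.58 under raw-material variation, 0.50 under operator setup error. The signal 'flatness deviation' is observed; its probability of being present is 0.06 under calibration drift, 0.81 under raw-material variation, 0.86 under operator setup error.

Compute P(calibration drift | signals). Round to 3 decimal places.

By Bayes' rule with conditional independence, the unnormalized weight for each hypothesis is prior × ∏ likelihoods:
  calibration drift: 0.32 × 0.29 × 0.70 × 0.06 = 0.0038976
  raw-material variation: 0.46 × 0.95 × 0.58 × 0.81 = 0.2053
  operator setup error: 0.22 × 0.27 × 0.50 × 0.86 = 0.025542
Marginal likelihood of the evidence = 0.23474.
P(calibration drift | evidence) = 0.0038976 / 0.23474 ≈ 0.017.

0.017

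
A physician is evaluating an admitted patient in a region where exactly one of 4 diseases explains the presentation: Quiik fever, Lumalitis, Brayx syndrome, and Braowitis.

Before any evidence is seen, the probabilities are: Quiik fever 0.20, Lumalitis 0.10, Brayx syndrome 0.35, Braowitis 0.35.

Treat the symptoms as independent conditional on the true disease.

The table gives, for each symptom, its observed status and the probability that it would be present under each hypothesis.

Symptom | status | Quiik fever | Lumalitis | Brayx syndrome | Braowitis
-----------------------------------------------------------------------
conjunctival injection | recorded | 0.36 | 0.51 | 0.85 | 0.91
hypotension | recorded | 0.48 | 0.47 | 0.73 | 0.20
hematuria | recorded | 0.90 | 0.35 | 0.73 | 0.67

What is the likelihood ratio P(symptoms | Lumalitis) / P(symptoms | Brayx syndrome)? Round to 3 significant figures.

Take the product of per-symptom likelihoods under each hypothesis, then divide.
  Lumalitis: 0.51 × 0.47 × 0.35 = 0.083895
  Brayx syndrome: 0.85 × 0.73 × 0.73 = 0.45296
Bayes factor = 0.083895 / 0.45296 ≈ 0.185

0.185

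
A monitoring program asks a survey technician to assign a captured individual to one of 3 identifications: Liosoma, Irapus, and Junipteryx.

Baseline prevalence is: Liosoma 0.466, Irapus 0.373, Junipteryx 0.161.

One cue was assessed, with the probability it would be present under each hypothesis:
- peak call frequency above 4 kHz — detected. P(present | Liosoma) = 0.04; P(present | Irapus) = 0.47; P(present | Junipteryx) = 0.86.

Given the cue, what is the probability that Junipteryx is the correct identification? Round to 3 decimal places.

0.417

For each hypothesis, the unnormalized posterior weight is prior × likelihood:
  Liosoma: 0.466 × 0.04 = 0.01864
  Irapus: 0.373 × 0.47 = 0.17531
  Junipteryx: 0.161 × 0.86 = 0.13846
Normalizing constant Z = 0.01864 + 0.17531 + 0.13846 = 0.33241.
P(Junipteryx | evidence) = 0.13846 / 0.33241 ≈ 0.417.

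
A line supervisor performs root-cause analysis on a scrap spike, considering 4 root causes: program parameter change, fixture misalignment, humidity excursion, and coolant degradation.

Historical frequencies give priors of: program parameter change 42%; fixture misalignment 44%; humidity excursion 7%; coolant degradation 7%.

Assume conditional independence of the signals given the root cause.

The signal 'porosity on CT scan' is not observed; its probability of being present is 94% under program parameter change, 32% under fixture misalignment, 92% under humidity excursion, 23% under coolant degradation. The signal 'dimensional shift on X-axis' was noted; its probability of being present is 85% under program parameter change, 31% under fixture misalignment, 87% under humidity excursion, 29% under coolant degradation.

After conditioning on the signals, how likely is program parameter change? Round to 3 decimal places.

0.159

For each hypothesis, the unnormalized posterior weight is prior × product of the signal likelihoods (using 1 − P(present | H) for each absent signal):
  program parameter change: 0.42 × (1 − 0.94) × 0.85 = 0.02142
  fixture misalignment: 0.44 × (1 − 0.32) × 0.31 = 0.092752
  humidity excursion: 0.07 × (1 − 0.92) × 0.87 = 0.004872
  coolant degradation: 0.07 × (1 − 0.23) × 0.29 = 0.015631
The unnormalized weights sum to 0.13467.
P(program parameter change | evidence) = 0.02142 / 0.13467 ≈ 0.159.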